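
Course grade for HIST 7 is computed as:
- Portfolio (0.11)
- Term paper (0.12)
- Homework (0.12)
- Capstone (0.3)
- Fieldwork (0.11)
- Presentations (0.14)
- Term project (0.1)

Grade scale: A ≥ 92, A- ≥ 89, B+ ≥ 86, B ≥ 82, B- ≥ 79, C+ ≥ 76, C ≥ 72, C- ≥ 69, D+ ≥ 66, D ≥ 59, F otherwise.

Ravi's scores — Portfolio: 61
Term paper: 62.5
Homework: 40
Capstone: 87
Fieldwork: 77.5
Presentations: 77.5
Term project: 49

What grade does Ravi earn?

Weighted total:
  Portfolio 61 × 0.11 = 6.71
  Term paper 62.5 × 0.12 = 7.5
  Homework 40 × 0.12 = 4.8
  Capstone 87 × 0.3 = 26.1
  Fieldwork 77.5 × 0.11 = 8.525
  Presentations 77.5 × 0.14 = 10.85
  Term project 49 × 0.1 = 4.9
Sum = 69.385
69.385 is ≥ 69 and < 72 → C-

C-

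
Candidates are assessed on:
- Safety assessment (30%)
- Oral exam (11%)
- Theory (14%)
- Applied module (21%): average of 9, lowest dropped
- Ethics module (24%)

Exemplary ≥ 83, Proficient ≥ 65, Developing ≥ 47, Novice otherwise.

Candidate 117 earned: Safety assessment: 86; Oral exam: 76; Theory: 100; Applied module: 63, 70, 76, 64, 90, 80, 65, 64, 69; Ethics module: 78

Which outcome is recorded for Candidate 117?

Applied module: drop 63 → average of remaining 8 = 578/8 = 72.25
Weighted total:
  Safety assessment 86 × 0.3 = 25.8
  Oral exam 76 × 0.11 = 8.36
  Theory 100 × 0.14 = 14
  Applied module 72.25 × 0.21 = 15.1725
  Ethics module 78 × 0.24 = 18.72
Sum = 82.0525
82.0525 is ≥ 65 and < 83 → Proficient

Proficient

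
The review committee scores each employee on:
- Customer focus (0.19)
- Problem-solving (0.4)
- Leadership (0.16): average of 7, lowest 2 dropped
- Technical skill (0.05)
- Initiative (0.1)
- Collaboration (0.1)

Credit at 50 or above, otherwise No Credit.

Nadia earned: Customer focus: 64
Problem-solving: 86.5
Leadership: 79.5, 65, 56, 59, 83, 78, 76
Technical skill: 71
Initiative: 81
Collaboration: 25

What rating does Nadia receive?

Credit

Leadership: drop 56, 59 → average of remaining 5 = 381.5/5 = 76.3
Weighted total:
  Customer focus 64 × 0.19 = 12.16
  Problem-solving 86.5 × 0.4 = 34.6
  Leadership 76.3 × 0.16 = 12.208
  Technical skill 71 × 0.05 = 3.55
  Initiative 81 × 0.1 = 8.1
  Collaboration 25 × 0.1 = 2.5
Sum = 73.118
73.118 ≥ 50 → Credit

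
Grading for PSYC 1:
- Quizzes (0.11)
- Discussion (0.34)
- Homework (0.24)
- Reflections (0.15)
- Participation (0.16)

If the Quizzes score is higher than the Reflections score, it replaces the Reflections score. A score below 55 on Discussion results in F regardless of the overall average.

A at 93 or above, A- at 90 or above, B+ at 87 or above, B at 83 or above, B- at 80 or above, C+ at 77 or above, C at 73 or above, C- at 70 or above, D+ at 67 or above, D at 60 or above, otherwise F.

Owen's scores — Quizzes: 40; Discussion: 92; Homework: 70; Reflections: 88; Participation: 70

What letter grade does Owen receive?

Quizzes (40) ≤ Reflections (88), so Reflections stays at 88.
Discussion score 92 ≥ 55: minimum met.
Weighted total:
  Quizzes 40 × 0.11 = 4.4
  Discussion 92 × 0.34 = 31.28
  Homework 70 × 0.24 = 16.8
  Reflections 88 × 0.15 = 13.2
  Participation 70 × 0.16 = 11.2
Sum = 76.88
76.88 is ≥ 73 and < 77 → C

C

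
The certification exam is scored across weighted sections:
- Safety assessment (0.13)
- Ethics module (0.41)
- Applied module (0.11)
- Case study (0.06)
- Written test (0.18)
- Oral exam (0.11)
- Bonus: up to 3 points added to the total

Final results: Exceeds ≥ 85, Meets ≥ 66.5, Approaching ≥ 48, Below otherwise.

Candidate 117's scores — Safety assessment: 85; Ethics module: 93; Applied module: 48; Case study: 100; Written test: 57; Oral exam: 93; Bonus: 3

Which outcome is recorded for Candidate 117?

Meets

Weighted total:
  Safety assessment 85 × 0.13 = 11.05
  Ethics module 93 × 0.41 = 38.13
  Applied module 48 × 0.11 = 5.28
  Case study 100 × 0.06 = 6
  Written test 57 × 0.18 = 10.26
  Oral exam 93 × 0.11 = 10.23
Sum = 80.95
Bonus: 80.95 + 3 = 83.95
83.95 is ≥ 66.5 and < 85 → Meets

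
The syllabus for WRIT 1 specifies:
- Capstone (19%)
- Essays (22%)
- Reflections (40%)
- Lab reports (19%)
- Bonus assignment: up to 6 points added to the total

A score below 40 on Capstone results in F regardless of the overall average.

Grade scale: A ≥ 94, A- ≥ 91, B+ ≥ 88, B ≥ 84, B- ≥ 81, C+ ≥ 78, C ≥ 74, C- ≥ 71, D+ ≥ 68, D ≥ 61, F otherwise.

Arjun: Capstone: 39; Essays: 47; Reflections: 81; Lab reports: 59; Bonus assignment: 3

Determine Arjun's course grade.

Capstone score 39 < 40: minimum not met.
Weighted total:
  Capstone 39 × 0.19 = 7.41
  Essays 47 × 0.22 = 10.34
  Reflections 81 × 0.4 = 32.4
  Lab reports 59 × 0.19 = 11.21
Sum = 61.36
Bonus assignment: 61.36 + 3 = 64.36
Because the Capstone minimum was not met, the result is F.

F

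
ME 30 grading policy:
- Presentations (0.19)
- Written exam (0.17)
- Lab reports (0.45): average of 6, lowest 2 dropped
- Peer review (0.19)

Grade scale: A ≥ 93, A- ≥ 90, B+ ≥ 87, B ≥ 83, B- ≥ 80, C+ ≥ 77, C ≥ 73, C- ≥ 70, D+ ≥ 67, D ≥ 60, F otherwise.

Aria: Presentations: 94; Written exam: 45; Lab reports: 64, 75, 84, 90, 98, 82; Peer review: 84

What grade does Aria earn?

B-

Lab reports: drop 64, 75 → average of remaining 4 = 354/4 = 88.5
Weighted total:
  Presentations 94 × 0.19 = 17.86
  Written exam 45 × 0.17 = 7.65
  Lab reports 88.5 × 0.45 = 39.825
  Peer review 84 × 0.19 = 15.96
Sum = 81.295
81.295 is ≥ 80 and < 83 → B-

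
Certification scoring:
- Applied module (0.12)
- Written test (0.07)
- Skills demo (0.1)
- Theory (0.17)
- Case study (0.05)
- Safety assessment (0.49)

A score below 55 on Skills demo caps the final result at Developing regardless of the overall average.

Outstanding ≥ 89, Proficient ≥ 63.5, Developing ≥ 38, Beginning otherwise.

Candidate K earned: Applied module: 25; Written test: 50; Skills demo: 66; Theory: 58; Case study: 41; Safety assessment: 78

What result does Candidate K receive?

Skills demo score 66 ≥ 55: minimum met.
Weighted total:
  Applied module 25 × 0.12 = 3
  Written test 50 × 0.07 = 3.5
  Skills demo 66 × 0.1 = 6.6
  Theory 58 × 0.17 = 9.86
  Case study 41 × 0.05 = 2.05
  Safety assessment 78 × 0.49 = 38.22
Sum = 63.23
63.23 is ≥ 38 and < 63.5 → Developing

Developing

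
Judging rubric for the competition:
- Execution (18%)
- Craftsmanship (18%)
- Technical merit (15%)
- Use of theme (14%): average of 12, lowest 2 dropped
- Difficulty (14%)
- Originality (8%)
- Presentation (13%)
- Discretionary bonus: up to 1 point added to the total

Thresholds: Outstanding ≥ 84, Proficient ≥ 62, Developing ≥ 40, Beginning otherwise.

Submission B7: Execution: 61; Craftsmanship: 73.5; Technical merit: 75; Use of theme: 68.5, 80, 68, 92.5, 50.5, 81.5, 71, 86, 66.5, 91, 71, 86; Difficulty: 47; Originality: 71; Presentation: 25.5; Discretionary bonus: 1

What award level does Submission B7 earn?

Proficient

Use of theme: drop 50.5, 66.5 → average of remaining 10 = 795.5/10 = 79.55
Weighted total:
  Execution 61 × 0.18 = 10.98
  Craftsmanship 73.5 × 0.18 = 13.23
  Technical merit 75 × 0.15 = 11.25
  Use of theme 79.55 × 0.14 = 11.137
  Difficulty 47 × 0.14 = 6.58
  Originality 71 × 0.08 = 5.68
  Presentation 25.5 × 0.13 = 3.315
Sum = 62.172
Discretionary bonus: 62.172 + 1 = 63.172
63.172 is ≥ 62 and < 84 → Proficient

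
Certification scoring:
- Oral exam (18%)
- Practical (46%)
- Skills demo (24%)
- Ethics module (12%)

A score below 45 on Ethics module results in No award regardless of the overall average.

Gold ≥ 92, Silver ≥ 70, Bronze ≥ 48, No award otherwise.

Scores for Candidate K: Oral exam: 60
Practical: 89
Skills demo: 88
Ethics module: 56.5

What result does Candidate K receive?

Silver

Ethics module score 56.5 ≥ 45: minimum met.
Weighted total:
  Oral exam 60 × 0.18 = 10.8
  Practical 89 × 0.46 = 40.94
  Skills demo 88 × 0.24 = 21.12
  Ethics module 56.5 × 0.12 = 6.78
Sum = 79.64
79.64 is ≥ 70 and < 92 → Silver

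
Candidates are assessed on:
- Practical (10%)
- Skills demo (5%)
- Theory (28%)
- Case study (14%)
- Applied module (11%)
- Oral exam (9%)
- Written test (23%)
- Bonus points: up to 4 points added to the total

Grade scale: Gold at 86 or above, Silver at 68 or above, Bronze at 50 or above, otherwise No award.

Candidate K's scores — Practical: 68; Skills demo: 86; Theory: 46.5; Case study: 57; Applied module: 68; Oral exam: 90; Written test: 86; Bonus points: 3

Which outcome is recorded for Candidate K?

Weighted total:
  Practical 68 × 0.1 = 6.8
  Skills demo 86 × 0.05 = 4.3
  Theory 46.5 × 0.28 = 13.02
  Case study 57 × 0.14 = 7.98
  Applied module 68 × 0.11 = 7.48
  Oral exam 90 × 0.09 = 8.1
  Written test 86 × 0.23 = 19.78
Sum = 67.46
Bonus points: 67.46 + 3 = 70.46
70.46 is ≥ 68 and < 86 → Silver

Silver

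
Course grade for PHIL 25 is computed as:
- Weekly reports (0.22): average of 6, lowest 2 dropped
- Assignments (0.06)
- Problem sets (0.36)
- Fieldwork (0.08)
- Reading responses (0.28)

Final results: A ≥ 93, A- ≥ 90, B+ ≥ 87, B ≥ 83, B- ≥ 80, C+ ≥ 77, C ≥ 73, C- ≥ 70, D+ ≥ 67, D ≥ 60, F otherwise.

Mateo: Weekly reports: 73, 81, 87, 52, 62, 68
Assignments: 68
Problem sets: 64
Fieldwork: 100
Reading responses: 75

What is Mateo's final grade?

Weekly reports: drop 52, 62 → average of remaining 4 = 309/4 = 77.25
Weighted total:
  Weekly reports 77.25 × 0.22 = 16.995
  Assignments 68 × 0.06 = 4.08
  Problem sets 64 × 0.36 = 23.04
  Fieldwork 100 × 0.08 = 8
  Reading responses 75 × 0.28 = 21
Sum = 73.115
73.115 is ≥ 73 and < 77 → C

C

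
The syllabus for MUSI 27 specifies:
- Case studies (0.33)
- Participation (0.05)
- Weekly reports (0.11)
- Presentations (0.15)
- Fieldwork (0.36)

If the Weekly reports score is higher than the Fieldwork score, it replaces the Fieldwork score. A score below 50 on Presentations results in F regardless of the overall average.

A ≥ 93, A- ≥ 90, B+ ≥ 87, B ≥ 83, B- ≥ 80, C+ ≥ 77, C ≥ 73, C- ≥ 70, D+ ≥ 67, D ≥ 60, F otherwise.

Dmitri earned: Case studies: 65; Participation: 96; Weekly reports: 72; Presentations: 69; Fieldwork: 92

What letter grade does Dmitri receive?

C+

Weekly reports (72) ≤ Fieldwork (92), so Fieldwork stays at 92.
Presentations score 69 ≥ 50: minimum met.
Weighted total:
  Case studies 65 × 0.33 = 21.45
  Participation 96 × 0.05 = 4.8
  Weekly reports 72 × 0.11 = 7.92
  Presentations 69 × 0.15 = 10.35
  Fieldwork 92 × 0.36 = 33.12
Sum = 77.64
77.64 is ≥ 77 and < 80 → C+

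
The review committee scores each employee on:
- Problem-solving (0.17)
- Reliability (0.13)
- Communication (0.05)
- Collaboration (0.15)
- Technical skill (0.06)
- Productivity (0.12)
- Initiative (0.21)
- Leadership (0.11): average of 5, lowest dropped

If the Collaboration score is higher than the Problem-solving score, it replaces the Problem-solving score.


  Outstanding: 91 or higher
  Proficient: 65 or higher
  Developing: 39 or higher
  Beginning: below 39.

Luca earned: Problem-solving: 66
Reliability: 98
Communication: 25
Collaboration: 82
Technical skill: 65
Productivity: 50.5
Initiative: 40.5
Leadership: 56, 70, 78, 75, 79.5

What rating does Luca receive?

Proficient

Leadership: drop 56 → average of remaining 4 = 302.5/4 = 75.625
Collaboration (82) > Problem-solving (66), so Problem-solving counts as 82.
Weighted total:
  Problem-solving 82 × 0.17 = 13.94
  Reliability 98 × 0.13 = 12.74
  Communication 25 × 0.05 = 1.25
  Collaboration 82 × 0.15 = 12.3
  Technical skill 65 × 0.06 = 3.9
  Productivity 50.5 × 0.12 = 6.06
  Initiative 40.5 × 0.21 = 8.505
  Leadership 75.625 × 0.11 = 8.31875
Sum = 67.01375
67.01375 is ≥ 65 and < 91 → Proficient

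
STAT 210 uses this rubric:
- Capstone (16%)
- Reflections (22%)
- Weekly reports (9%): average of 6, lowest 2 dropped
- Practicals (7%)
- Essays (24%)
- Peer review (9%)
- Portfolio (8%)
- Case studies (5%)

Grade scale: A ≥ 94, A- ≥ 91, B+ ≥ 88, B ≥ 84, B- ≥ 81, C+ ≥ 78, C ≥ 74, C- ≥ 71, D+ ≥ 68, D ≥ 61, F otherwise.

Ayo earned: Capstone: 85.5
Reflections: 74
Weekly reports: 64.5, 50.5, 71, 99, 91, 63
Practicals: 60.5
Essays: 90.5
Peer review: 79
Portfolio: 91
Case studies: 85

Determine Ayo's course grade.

B-

Weekly reports: drop 50.5, 63 → average of remaining 4 = 325.5/4 = 81.375
Weighted total:
  Capstone 85.5 × 0.16 = 13.68
  Reflections 74 × 0.22 = 16.28
  Weekly reports 81.375 × 0.09 = 7.32375
  Practicals 60.5 × 0.07 = 4.235
  Essays 90.5 × 0.24 = 21.72
  Peer review 79 × 0.09 = 7.11
  Portfolio 91 × 0.08 = 7.28
  Case studies 85 × 0.05 = 4.25
Sum = 81.87875
81.87875 is ≥ 81 and < 84 → B-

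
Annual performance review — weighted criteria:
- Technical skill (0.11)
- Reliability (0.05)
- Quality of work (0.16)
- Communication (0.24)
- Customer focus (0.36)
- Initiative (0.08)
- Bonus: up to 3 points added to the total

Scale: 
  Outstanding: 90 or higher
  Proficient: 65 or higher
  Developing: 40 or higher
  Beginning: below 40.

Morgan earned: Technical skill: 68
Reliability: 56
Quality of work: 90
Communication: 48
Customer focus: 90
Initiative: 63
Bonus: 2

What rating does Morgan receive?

Proficient

Weighted total:
  Technical skill 68 × 0.11 = 7.48
  Reliability 56 × 0.05 = 2.8
  Quality of work 90 × 0.16 = 14.4
  Communication 48 × 0.24 = 11.52
  Customer focus 90 × 0.36 = 32.4
  Initiative 63 × 0.08 = 5.04
Sum = 73.64
Bonus: 73.64 + 2 = 75.64
75.64 is ≥ 65 and < 90 → Proficient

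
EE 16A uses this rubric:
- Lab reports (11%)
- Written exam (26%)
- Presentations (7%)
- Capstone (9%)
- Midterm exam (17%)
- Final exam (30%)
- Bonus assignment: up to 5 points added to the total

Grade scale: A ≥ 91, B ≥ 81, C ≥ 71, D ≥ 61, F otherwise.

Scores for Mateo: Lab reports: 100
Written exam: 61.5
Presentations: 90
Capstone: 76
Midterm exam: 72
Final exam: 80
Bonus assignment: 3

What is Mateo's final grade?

Weighted total:
  Lab reports 100 × 0.11 = 11
  Written exam 61.5 × 0.26 = 15.99
  Presentations 90 × 0.07 = 6.3
  Capstone 76 × 0.09 = 6.84
  Midterm exam 72 × 0.17 = 12.24
  Final exam 80 × 0.3 = 24
Sum = 76.37
Bonus assignment: 76.37 + 3 = 79.37
79.37 is ≥ 71 and < 81 → C

C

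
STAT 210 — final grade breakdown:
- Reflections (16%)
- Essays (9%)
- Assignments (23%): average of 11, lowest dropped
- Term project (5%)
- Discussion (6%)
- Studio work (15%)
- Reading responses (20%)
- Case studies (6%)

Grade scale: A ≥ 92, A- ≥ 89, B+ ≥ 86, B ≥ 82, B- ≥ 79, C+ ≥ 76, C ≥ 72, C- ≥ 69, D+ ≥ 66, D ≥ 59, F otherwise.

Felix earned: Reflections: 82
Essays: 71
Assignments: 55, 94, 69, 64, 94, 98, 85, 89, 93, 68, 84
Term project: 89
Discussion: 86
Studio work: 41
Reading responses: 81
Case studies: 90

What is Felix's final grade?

C+

Assignments: drop 55 → average of remaining 10 = 838/10 = 83.8
Weighted total:
  Reflections 82 × 0.16 = 13.12
  Essays 71 × 0.09 = 6.39
  Assignments 83.8 × 0.23 = 19.274
  Term project 89 × 0.05 = 4.45
  Discussion 86 × 0.06 = 5.16
  Studio work 41 × 0.15 = 6.15
  Reading responses 81 × 0.2 = 16.2
  Case studies 90 × 0.06 = 5.4
Sum = 76.144
76.144 is ≥ 76 and < 79 → C+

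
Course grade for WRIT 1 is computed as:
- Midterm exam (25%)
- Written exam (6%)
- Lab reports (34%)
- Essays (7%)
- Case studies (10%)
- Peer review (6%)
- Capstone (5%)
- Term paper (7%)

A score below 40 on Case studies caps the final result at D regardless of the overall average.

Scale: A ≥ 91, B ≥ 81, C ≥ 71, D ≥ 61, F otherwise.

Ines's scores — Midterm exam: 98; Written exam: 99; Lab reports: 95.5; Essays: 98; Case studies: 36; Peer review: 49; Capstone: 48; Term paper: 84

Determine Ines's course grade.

D

Case studies score 36 < 40: minimum not met.
Weighted total:
  Midterm exam 98 × 0.25 = 24.5
  Written exam 99 × 0.06 = 5.94
  Lab reports 95.5 × 0.34 = 32.47
  Essays 98 × 0.07 = 6.86
  Case studies 36 × 0.1 = 3.6
  Peer review 49 × 0.06 = 2.94
  Capstone 48 × 0.05 = 2.4
  Term paper 84 × 0.07 = 5.88
Sum = 84.59
84.59 would be B; cap at D applies → D.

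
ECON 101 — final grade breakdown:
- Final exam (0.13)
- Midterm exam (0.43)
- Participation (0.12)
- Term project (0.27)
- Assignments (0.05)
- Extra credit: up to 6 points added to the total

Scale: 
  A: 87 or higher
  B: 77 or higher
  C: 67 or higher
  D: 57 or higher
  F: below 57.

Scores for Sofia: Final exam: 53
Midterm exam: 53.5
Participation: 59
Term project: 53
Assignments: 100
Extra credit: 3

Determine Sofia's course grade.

D

Weighted total:
  Final exam 53 × 0.13 = 6.89
  Midterm exam 53.5 × 0.43 = 23.005
  Participation 59 × 0.12 = 7.08
  Term project 53 × 0.27 = 14.31
  Assignments 100 × 0.05 = 5
Sum = 56.285
Extra credit: 56.285 + 3 = 59.285
59.285 is ≥ 57 and < 67 → D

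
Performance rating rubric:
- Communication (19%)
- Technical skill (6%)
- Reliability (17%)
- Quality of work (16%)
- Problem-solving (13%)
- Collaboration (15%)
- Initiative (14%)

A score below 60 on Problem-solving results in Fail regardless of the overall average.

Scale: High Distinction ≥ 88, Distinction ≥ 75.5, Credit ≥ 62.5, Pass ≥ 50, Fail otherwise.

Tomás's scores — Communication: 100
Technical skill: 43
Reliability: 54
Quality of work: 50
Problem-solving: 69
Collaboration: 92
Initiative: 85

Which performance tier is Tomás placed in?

Problem-solving score 69 ≥ 60: minimum met.
Weighted total:
  Communication 100 × 0.19 = 19
  Technical skill 43 × 0.06 = 2.58
  Reliability 54 × 0.17 = 9.18
  Quality of work 50 × 0.16 = 8
  Problem-solving 69 × 0.13 = 8.97
  Collaboration 92 × 0.15 = 13.8
  Initiative 85 × 0.14 = 11.9
Sum = 73.43
73.43 is ≥ 62.5 and < 75.5 → Credit

Credit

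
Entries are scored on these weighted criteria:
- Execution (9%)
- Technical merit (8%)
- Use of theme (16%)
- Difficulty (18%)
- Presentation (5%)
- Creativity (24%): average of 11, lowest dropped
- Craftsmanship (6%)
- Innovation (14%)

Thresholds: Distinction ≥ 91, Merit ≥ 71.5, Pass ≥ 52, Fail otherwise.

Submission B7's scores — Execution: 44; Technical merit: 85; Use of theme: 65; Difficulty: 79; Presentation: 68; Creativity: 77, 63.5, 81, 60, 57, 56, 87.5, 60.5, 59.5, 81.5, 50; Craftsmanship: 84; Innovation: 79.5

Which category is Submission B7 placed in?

Pass

Creativity: drop 50 → average of remaining 10 = 683.5/10 = 68.35
Weighted total:
  Execution 44 × 0.09 = 3.96
  Technical merit 85 × 0.08 = 6.8
  Use of theme 65 × 0.16 = 10.4
  Difficulty 79 × 0.18 = 14.22
  Presentation 68 × 0.05 = 3.4
  Creativity 68.35 × 0.24 = 16.404
  Craftsmanship 84 × 0.06 = 5.04
  Innovation 79.5 × 0.14 = 11.13
Sum = 71.354
71.354 is ≥ 52 and < 71.5 → Pass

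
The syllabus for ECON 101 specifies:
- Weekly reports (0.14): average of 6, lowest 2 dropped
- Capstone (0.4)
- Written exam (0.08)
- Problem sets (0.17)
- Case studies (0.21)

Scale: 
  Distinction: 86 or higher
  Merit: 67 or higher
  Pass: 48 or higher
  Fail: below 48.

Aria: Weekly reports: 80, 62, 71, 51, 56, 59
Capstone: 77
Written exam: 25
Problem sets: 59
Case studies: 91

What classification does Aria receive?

Weekly reports: drop 51, 56 → average of remaining 4 = 272/4 = 68
Weighted total:
  Weekly reports 68 × 0.14 = 9.52
  Capstone 77 × 0.4 = 30.8
  Written exam 25 × 0.08 = 2
  Problem sets 59 × 0.17 = 10.03
  Case studies 91 × 0.21 = 19.11
Sum = 71.46
71.46 is ≥ 67 and < 86 → Merit

Merit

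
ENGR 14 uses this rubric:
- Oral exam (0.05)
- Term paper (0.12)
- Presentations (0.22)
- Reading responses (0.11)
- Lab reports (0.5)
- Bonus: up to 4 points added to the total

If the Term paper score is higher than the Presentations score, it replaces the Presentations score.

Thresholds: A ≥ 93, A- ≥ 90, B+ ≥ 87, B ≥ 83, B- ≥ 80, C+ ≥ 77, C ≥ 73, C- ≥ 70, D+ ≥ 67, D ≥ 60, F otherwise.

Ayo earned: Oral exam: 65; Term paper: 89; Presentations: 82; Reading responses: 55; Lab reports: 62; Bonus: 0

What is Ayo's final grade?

Term paper (89) > Presentations (82), so Presentations counts as 89.
Weighted total:
  Oral exam 65 × 0.05 = 3.25
  Term paper 89 × 0.12 = 10.68
  Presentations 89 × 0.22 = 19.58
  Reading responses 55 × 0.11 = 6.05
  Lab reports 62 × 0.5 = 31
Sum = 70.56
Bonus: 70.56 + 0 = 70.56
70.56 is ≥ 70 and < 73 → C-

C-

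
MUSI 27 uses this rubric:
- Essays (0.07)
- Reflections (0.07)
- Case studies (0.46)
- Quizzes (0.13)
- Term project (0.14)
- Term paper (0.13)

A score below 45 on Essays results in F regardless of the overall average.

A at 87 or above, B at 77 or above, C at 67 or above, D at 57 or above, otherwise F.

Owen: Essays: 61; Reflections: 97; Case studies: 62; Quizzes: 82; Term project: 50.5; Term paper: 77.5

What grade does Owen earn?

C

Essays score 61 ≥ 45: minimum met.
Weighted total:
  Essays 61 × 0.07 = 4.27
  Reflections 97 × 0.07 = 6.79
  Case studies 62 × 0.46 = 28.52
  Quizzes 82 × 0.13 = 10.66
  Term project 50.5 × 0.14 = 7.07
  Term paper 77.5 × 0.13 = 10.075
Sum = 67.385
67.385 is ≥ 67 and < 77 → C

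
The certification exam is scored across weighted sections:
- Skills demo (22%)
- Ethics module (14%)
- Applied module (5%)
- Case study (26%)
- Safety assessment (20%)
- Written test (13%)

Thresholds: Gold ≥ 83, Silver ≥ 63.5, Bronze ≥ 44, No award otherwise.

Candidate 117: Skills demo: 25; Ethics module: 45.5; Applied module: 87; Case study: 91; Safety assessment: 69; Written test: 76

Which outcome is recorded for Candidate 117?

Weighted total:
  Skills demo 25 × 0.22 = 5.5
  Ethics module 45.5 × 0.14 = 6.37
  Applied module 87 × 0.05 = 4.35
  Case study 91 × 0.26 = 23.66
  Safety assessment 69 × 0.2 = 13.8
  Written test 76 × 0.13 = 9.88
Sum = 63.56
63.56 is ≥ 63.5 and < 83 → Silver

Silver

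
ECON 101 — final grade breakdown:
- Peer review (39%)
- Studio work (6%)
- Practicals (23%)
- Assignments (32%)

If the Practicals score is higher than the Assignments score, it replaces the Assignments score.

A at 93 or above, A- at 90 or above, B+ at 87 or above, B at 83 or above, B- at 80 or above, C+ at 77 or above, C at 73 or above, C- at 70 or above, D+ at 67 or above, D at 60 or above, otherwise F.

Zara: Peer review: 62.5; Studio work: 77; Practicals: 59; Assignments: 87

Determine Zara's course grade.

Practicals (59) ≤ Assignments (87), so Assignments stays at 87.
Weighted total:
  Peer review 62.5 × 0.39 = 24.375
  Studio work 77 × 0.06 = 4.62
  Practicals 59 × 0.23 = 13.57
  Assignments 87 × 0.32 = 27.84
Sum = 70.405
70.405 is ≥ 70 and < 73 → C-

C-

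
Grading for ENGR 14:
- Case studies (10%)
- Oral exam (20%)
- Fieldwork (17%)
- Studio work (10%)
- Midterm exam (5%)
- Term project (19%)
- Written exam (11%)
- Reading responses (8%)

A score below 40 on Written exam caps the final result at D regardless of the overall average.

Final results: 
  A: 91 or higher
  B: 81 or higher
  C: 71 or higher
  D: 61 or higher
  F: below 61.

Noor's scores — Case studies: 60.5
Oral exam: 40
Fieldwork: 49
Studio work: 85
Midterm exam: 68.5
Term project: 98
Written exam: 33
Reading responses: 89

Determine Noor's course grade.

Written exam score 33 < 40: minimum not met.
Weighted total:
  Case studies 60.5 × 0.1 = 6.05
  Oral exam 40 × 0.2 = 8
  Fieldwork 49 × 0.17 = 8.33
  Studio work 85 × 0.1 = 8.5
  Midterm exam 68.5 × 0.05 = 3.425
  Term project 98 × 0.19 = 18.62
  Written exam 33 × 0.11 = 3.63
  Reading responses 89 × 0.08 = 7.12
Sum = 63.675
63.675 would be D; cap at D applies → D.

D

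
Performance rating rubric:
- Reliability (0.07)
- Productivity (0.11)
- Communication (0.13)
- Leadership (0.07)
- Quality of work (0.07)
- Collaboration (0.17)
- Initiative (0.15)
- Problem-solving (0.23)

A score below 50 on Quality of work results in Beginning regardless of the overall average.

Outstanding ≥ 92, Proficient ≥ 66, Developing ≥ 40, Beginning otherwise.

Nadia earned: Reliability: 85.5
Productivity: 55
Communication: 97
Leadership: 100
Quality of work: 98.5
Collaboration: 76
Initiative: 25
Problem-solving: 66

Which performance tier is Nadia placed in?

Quality of work score 98.5 ≥ 50: minimum met.
Weighted total:
  Reliability 85.5 × 0.07 = 5.985
  Productivity 55 × 0.11 = 6.05
  Communication 97 × 0.13 = 12.61
  Leadership 100 × 0.07 = 7
  Quality of work 98.5 × 0.07 = 6.895
  Collaboration 76 × 0.17 = 12.92
  Initiative 25 × 0.15 = 3.75
  Problem-solving 66 × 0.23 = 15.18
Sum = 70.39
70.39 is ≥ 66 and < 92 → Proficient

Proficient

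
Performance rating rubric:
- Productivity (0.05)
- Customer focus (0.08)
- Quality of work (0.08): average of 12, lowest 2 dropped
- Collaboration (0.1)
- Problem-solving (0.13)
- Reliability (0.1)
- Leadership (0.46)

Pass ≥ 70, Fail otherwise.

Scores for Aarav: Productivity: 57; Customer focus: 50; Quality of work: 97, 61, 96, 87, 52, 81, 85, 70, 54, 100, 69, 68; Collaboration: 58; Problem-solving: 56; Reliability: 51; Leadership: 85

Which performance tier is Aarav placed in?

Pass

Quality of work: drop 52, 54 → average of remaining 10 = 814/10 = 81.4
Weighted total:
  Productivity 57 × 0.05 = 2.85
  Customer focus 50 × 0.08 = 4
  Quality of work 81.4 × 0.08 = 6.512
  Collaboration 58 × 0.1 = 5.8
  Problem-solving 56 × 0.13 = 7.28
  Reliability 51 × 0.1 = 5.1
  Leadership 85 × 0.46 = 39.1
Sum = 70.642
70.642 ≥ 70 → Pass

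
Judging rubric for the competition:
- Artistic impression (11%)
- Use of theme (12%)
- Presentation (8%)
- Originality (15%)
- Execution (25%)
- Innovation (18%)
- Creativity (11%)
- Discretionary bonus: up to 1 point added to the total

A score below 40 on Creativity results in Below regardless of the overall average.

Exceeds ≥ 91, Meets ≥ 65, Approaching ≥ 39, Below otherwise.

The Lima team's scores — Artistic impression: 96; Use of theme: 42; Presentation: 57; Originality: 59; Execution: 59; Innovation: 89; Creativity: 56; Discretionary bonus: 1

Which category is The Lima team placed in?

Creativity score 56 ≥ 40: minimum met.
Weighted total:
  Artistic impression 96 × 0.11 = 10.56
  Use of theme 42 × 0.12 = 5.04
  Presentation 57 × 0.08 = 4.56
  Originality 59 × 0.15 = 8.85
  Execution 59 × 0.25 = 14.75
  Innovation 89 × 0.18 = 16.02
  Creativity 56 × 0.11 = 6.16
Sum = 65.94
Discretionary bonus: 65.94 + 1 = 66.94
66.94 is ≥ 65 and < 91 → Meets

Meets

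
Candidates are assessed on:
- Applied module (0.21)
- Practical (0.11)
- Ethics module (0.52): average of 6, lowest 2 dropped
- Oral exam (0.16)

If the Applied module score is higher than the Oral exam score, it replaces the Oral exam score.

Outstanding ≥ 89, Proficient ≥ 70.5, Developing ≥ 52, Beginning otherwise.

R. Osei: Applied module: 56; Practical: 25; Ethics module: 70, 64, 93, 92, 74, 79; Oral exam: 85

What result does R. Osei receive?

Ethics module: drop 64, 70 → average of remaining 4 = 338/4 = 84.5
Applied module (56) ≤ Oral exam (85), so Oral exam stays at 85.
Weighted total:
  Applied module 56 × 0.21 = 11.76
  Practical 25 × 0.11 = 2.75
  Ethics module 84.5 × 0.52 = 43.94
  Oral exam 85 × 0.16 = 13.6
Sum = 72.05
72.05 is ≥ 70.5 and < 89 → Proficient

Proficient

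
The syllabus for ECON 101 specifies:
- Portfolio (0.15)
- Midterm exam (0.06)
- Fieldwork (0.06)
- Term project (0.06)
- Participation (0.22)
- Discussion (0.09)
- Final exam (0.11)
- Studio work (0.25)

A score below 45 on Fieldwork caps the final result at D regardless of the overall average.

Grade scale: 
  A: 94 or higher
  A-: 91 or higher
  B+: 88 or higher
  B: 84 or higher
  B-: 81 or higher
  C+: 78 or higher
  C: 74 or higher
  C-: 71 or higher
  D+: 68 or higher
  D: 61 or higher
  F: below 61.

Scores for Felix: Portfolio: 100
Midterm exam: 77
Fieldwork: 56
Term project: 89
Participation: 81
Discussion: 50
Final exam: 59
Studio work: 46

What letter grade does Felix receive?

Fieldwork score 56 ≥ 45: minimum met.
Weighted total:
  Portfolio 100 × 0.15 = 15
  Midterm exam 77 × 0.06 = 4.62
  Fieldwork 56 × 0.06 = 3.36
  Term project 89 × 0.06 = 5.34
  Participation 81 × 0.22 = 17.82
  Discussion 50 × 0.09 = 4.5
  Final exam 59 × 0.11 = 6.49
  Studio work 46 × 0.25 = 11.5
Sum = 68.63
68.63 is ≥ 68 and < 71 → D+

D+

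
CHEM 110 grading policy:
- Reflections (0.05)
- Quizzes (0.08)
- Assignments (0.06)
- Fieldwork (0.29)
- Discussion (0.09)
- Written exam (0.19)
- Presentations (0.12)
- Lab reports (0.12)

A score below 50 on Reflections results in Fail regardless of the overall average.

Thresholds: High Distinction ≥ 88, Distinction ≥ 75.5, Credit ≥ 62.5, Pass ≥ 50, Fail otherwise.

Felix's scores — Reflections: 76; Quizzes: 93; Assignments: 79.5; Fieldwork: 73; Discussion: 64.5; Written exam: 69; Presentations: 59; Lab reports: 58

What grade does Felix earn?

Reflections score 76 ≥ 50: minimum met.
Weighted total:
  Reflections 76 × 0.05 = 3.8
  Quizzes 93 × 0.08 = 7.44
  Assignments 79.5 × 0.06 = 4.77
  Fieldwork 73 × 0.29 = 21.17
  Discussion 64.5 × 0.09 = 5.805
  Written exam 69 × 0.19 = 13.11
  Presentations 59 × 0.12 = 7.08
  Lab reports 58 × 0.12 = 6.96
Sum = 70.135
70.135 is ≥ 62.5 and < 75.5 → Credit

Credit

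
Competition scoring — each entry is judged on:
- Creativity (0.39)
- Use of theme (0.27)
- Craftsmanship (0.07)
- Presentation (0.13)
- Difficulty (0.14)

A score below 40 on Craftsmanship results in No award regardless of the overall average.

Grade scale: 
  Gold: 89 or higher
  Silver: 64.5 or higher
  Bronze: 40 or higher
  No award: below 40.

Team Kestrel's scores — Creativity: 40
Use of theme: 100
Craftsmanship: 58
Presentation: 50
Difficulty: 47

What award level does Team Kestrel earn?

Craftsmanship score 58 ≥ 40: minimum met.
Weighted total:
  Creativity 40 × 0.39 = 15.6
  Use of theme 100 × 0.27 = 27
  Craftsmanship 58 × 0.07 = 4.06
  Presentation 50 × 0.13 = 6.5
  Difficulty 47 × 0.14 = 6.58
Sum = 59.74
59.74 is ≥ 40 and < 64.5 → Bronze

Bronze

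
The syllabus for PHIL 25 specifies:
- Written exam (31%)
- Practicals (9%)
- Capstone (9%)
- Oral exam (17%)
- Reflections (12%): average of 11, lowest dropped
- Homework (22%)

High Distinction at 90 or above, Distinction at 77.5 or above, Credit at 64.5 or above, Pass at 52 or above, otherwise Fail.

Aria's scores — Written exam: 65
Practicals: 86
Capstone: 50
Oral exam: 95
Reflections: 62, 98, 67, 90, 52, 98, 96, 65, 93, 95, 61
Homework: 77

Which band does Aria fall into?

Credit

Reflections: drop 52 → average of remaining 10 = 825/10 = 82.5
Weighted total:
  Written exam 65 × 0.31 = 20.15
  Practicals 86 × 0.09 = 7.74
  Capstone 50 × 0.09 = 4.5
  Oral exam 95 × 0.17 = 16.15
  Reflections 82.5 × 0.12 = 9.9
  Homework 77 × 0.22 = 16.94
Sum = 75.38
75.38 is ≥ 64.5 and < 77.5 → Credit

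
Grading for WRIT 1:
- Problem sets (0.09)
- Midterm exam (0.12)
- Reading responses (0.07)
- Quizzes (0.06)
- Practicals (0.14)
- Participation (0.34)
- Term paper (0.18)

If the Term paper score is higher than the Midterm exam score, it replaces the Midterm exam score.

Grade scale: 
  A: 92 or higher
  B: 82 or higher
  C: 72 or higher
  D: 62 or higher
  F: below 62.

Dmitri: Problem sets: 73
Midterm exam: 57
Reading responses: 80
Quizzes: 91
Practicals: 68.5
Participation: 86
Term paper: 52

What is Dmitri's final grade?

Term paper (52) ≤ Midterm exam (57), so Midterm exam stays at 57.
Weighted total:
  Problem sets 73 × 0.09 = 6.57
  Midterm exam 57 × 0.12 = 6.84
  Reading responses 80 × 0.07 = 5.6
  Quizzes 91 × 0.06 = 5.46
  Practicals 68.5 × 0.14 = 9.59
  Participation 86 × 0.34 = 29.24
  Term paper 52 × 0.18 = 9.36
Sum = 72.66
72.66 is ≥ 72 and < 82 → C

C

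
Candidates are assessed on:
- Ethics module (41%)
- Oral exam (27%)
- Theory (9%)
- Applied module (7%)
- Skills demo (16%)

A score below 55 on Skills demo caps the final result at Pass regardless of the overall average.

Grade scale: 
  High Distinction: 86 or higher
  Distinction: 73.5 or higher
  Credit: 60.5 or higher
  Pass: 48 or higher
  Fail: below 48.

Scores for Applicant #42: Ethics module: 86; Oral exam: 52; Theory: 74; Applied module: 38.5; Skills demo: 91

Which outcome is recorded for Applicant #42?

Credit

Skills demo score 91 ≥ 55: minimum met.
Weighted total:
  Ethics module 86 × 0.41 = 35.26
  Oral exam 52 × 0.27 = 14.04
  Theory 74 × 0.09 = 6.66
  Applied module 38.5 × 0.07 = 2.695
  Skills demo 91 × 0.16 = 14.56
Sum = 73.215
73.215 is ≥ 60.5 and < 73.5 → Credit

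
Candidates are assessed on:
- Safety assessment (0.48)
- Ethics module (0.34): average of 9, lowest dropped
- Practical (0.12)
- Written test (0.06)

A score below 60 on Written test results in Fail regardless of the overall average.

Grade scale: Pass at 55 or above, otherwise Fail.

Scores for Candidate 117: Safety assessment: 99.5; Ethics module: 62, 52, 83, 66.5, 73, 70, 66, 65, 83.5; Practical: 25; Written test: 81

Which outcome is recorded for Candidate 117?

Ethics module: drop 52 → average of remaining 8 = 569/8 = 71.125
Written test score 81 ≥ 60: minimum met.
Weighted total:
  Safety assessment 99.5 × 0.48 = 47.76
  Ethics module 71.125 × 0.34 = 24.1825
  Practical 25 × 0.12 = 3
  Written test 81 × 0.06 = 4.86
Sum = 79.8025
79.8025 ≥ 55 → Pass

Pass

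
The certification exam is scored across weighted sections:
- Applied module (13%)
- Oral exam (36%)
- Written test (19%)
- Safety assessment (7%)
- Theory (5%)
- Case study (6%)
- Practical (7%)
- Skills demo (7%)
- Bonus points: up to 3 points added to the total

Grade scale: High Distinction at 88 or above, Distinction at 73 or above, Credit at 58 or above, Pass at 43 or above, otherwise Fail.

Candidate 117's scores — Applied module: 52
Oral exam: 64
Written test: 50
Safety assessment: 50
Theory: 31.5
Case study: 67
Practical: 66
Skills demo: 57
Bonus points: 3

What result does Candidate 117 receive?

Credit

Weighted total:
  Applied module 52 × 0.13 = 6.76
  Oral exam 64 × 0.36 = 23.04
  Written test 50 × 0.19 = 9.5
  Safety assessment 50 × 0.07 = 3.5
  Theory 31.5 × 0.05 = 1.575
  Case study 67 × 0.06 = 4.02
  Practical 66 × 0.07 = 4.62
  Skills demo 57 × 0.07 = 3.99
Sum = 57.005
Bonus points: 57.005 + 3 = 60.005
60.005 is ≥ 58 and < 73 → Credit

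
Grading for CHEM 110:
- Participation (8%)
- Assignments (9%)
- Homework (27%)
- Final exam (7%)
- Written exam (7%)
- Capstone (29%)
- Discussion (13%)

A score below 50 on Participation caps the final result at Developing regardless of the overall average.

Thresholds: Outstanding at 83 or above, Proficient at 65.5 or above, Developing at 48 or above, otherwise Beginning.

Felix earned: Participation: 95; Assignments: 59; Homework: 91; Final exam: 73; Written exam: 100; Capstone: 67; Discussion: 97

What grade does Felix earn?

Participation score 95 ≥ 50: minimum met.
Weighted total:
  Participation 95 × 0.08 = 7.6
  Assignments 59 × 0.09 = 5.31
  Homework 91 × 0.27 = 24.57
  Final exam 73 × 0.07 = 5.11
  Written exam 100 × 0.07 = 7
  Capstone 67 × 0.29 = 19.43
  Discussion 97 × 0.13 = 12.61
Sum = 81.63
81.63 is ≥ 65.5 and < 83 → Proficient

Proficient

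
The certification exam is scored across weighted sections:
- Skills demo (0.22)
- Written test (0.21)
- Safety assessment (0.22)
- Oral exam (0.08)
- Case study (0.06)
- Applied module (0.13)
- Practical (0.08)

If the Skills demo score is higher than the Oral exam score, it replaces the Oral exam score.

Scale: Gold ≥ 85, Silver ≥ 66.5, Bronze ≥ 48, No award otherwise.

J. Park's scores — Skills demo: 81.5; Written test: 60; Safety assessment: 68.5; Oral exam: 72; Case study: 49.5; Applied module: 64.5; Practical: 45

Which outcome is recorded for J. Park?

Silver

Skills demo (81.5) > Oral exam (72), so Oral exam counts as 81.5.
Weighted total:
  Skills demo 81.5 × 0.22 = 17.93
  Written test 60 × 0.21 = 12.6
  Safety assessment 68.5 × 0.22 = 15.07
  Oral exam 81.5 × 0.08 = 6.52
  Case study 49.5 × 0.06 = 2.97
  Applied module 64.5 × 0.13 = 8.385
  Practical 45 × 0.08 = 3.6
Sum = 67.075
67.075 is ≥ 66.5 and < 85 → Silver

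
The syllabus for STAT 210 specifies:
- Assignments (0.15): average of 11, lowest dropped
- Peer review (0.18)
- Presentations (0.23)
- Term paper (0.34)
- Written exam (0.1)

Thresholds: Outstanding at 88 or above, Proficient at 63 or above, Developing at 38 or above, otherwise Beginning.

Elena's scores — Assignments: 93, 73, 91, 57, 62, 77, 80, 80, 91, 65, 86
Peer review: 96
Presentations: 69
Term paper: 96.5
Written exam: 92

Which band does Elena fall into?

Assignments: drop 57 → average of remaining 10 = 798/10 = 79.8
Weighted total:
  Assignments 79.8 × 0.15 = 11.97
  Peer review 96 × 0.18 = 17.28
  Presentations 69 × 0.23 = 15.87
  Term paper 96.5 × 0.34 = 32.81
  Written exam 92 × 0.1 = 9.2
Sum = 87.13
87.13 is ≥ 63 and < 88 → Proficient

Proficient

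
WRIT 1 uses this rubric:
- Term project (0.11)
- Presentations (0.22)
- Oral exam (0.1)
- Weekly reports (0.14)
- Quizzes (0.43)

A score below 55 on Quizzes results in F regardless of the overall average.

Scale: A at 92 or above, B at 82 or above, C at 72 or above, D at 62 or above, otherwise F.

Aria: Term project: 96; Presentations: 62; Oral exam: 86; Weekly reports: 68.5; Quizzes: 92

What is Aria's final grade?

Quizzes score 92 ≥ 55: minimum met.
Weighted total:
  Term project 96 × 0.11 = 10.56
  Presentations 62 × 0.22 = 13.64
  Oral exam 86 × 0.1 = 8.6
  Weekly reports 68.5 × 0.14 = 9.59
  Quizzes 92 × 0.43 = 39.56
Sum = 81.95
81.95 is ≥ 72 and < 82 → C

C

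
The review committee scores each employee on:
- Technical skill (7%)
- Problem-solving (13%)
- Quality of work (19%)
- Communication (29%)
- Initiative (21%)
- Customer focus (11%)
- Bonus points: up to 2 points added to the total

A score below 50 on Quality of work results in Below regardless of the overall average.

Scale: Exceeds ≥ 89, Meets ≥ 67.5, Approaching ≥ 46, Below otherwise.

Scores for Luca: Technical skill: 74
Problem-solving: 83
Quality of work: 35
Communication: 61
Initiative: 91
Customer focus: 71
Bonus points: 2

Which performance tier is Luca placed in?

Below

Quality of work score 35 < 50: minimum not met.
Weighted total:
  Technical skill 74 × 0.07 = 5.18
  Problem-solving 83 × 0.13 = 10.79
  Quality of work 35 × 0.19 = 6.65
  Communication 61 × 0.29 = 17.69
  Initiative 91 × 0.21 = 19.11
  Customer focus 71 × 0.11 = 7.81
Sum = 67.23
Bonus points: 67.23 + 2 = 69.23
Because the Quality of work minimum was not met, the result is Below.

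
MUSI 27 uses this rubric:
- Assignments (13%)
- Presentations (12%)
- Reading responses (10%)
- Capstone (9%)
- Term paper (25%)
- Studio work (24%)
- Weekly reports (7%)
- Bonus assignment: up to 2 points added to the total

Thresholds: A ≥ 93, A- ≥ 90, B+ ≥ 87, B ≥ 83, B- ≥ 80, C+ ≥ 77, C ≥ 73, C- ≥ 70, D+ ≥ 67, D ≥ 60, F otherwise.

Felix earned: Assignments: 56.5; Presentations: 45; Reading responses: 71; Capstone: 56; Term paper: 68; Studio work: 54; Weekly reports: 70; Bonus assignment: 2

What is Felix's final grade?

Weighted total:
  Assignments 56.5 × 0.13 = 7.345
  Presentations 45 × 0.12 = 5.4
  Reading responses 71 × 0.1 = 7.1
  Capstone 56 × 0.09 = 5.04
  Term paper 68 × 0.25 = 17
  Studio work 54 × 0.24 = 12.96
  Weekly reports 70 × 0.07 = 4.9
Sum = 59.745
Bonus assignment: 59.745 + 2 = 61.745
61.745 is ≥ 60 and < 67 → D

D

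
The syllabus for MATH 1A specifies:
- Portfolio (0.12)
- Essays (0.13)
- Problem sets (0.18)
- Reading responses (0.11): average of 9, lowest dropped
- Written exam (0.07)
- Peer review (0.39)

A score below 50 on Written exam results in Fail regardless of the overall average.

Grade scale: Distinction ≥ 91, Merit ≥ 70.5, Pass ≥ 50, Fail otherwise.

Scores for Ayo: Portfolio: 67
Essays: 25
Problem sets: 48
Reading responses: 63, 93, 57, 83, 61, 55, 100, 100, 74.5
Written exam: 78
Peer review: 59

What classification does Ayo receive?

Reading responses: drop 55 → average of remaining 8 = 631.5/8 = 78.9375
Written exam score 78 ≥ 50: minimum met.
Weighted total:
  Portfolio 67 × 0.12 = 8.04
  Essays 25 × 0.13 = 3.25
  Problem sets 48 × 0.18 = 8.64
  Reading responses 78.9375 × 0.11 = 8.683125
  Written exam 78 × 0.07 = 5.46
  Peer review 59 × 0.39 = 23.01
Sum = 57.083125
57.083125 is ≥ 50 and < 70.5 → Pass

Pass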